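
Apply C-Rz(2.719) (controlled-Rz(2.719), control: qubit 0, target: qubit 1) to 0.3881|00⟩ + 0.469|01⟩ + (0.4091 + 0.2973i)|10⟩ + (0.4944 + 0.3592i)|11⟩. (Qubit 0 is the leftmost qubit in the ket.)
0.3881|00⟩ + 0.469|01⟩ + (0.3765 - 0.3376i)|10⟩ + (-0.2475 + 0.5587i)|11⟩

C-Rz(2.719) leaves the control-|0⟩ kets |00⟩, |01⟩ unchanged and applies Rz(2.719) to qubit 1 on the control-|1⟩ pair (|10⟩, |11⟩).
Rz(2.719) = [[e^(−iθ/2), 0], [0, e^(iθ/2)]] with e^(±iθ/2) = cos(θ/2) ± i·sin(θ/2); θ = 2.719, cos(θ/2) ≈ 0.209728, sin(θ/2) ≈ 0.97776.
With a = amp(|10⟩) = (0.4091 + 0.2973i) and b = amp(|11⟩) = (0.4944 + 0.3592i):
new amp(|10⟩) = (0.209728 - 0.97776i)·a = (0.3765 - 0.3376i)
new amp(|11⟩) = (0.209728 + 0.97776i)·b = (-0.2475 + 0.5587i)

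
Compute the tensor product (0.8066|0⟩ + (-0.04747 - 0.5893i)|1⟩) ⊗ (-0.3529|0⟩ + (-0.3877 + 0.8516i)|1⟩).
-0.2846|00⟩ + (-0.3127 + 0.6869i)|01⟩ + (0.01675 + 0.208i)|10⟩ + (0.5203 + 0.188i)|11⟩

amp(|b₁b₂…⟩) = product of the factor amplitudes for bits b₁, b₂, …; only kets whose every factor amplitude is nonzero survive.
|00⟩: (0.8066)(-0.3529) = -0.2846
|01⟩: (0.8066)(-0.3877 + 0.8516i) = (-0.3127 + 0.6869i)
|10⟩: (-0.04747 - 0.5893i)(-0.3529) = (0.01675 + 0.208i)
|11⟩: (-0.04747 - 0.5893i)(-0.3877 + 0.8516i) = (0.5203 + 0.188i)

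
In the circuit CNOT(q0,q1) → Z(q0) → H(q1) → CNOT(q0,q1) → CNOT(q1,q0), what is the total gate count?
5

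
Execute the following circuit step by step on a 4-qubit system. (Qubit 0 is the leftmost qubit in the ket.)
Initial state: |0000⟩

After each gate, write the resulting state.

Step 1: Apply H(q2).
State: 1/√2|0000⟩ + 1/√2|0010⟩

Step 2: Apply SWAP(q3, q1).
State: 1/√2|0000⟩ + 1/√2|0010⟩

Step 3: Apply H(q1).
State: 1/2|0000⟩ + 1/2|0010⟩ + 1/2|0100⟩ + 1/2|0110⟩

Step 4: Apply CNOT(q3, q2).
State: 1/2|0000⟩ + 1/2|0010⟩ + 1/2|0100⟩ + 1/2|0110⟩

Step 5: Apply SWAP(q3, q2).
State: 1/2|0000⟩ + 1/2|0001⟩ + 1/2|0100⟩ + 1/2|0101⟩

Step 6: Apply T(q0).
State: 1/2|0000⟩ + 1/2|0001⟩ + 1/2|0100⟩ + 1/2|0101⟩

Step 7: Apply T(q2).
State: 1/2|0000⟩ + 1/2|0001⟩ + 1/2|0100⟩ + 1/2|0101⟩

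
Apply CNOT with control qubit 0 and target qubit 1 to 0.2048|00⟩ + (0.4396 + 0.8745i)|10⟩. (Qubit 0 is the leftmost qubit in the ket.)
0.2048|00⟩ + (0.4396 + 0.8745i)|11⟩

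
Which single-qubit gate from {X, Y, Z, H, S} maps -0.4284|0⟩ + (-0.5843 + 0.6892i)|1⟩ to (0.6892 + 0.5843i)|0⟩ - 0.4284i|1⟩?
Y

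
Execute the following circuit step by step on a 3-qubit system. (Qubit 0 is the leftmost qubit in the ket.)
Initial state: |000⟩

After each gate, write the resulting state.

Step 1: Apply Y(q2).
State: i|001⟩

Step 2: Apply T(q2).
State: (-1/√2 + (1/√2)i)|001⟩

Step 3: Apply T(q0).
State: (-1/√2 + (1/√2)i)|001⟩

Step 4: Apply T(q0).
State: (-1/√2 + (1/√2)i)|001⟩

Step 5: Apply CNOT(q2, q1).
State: (-1/√2 + (1/√2)i)|011⟩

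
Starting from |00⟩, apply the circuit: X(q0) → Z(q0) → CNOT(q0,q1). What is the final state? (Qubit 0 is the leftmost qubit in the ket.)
-|11⟩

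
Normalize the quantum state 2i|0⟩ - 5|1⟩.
0.3714i|0⟩ - 0.9285|1⟩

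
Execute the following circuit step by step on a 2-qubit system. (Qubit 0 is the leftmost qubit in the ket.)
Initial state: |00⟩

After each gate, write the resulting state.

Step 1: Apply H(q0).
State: 1/√2|00⟩ + 1/√2|10⟩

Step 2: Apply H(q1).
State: 1/2|00⟩ + 1/2|01⟩ + 1/2|10⟩ + 1/2|11⟩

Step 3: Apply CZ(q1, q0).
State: 1/2|00⟩ + 1/2|01⟩ + 1/2|10⟩ - 1/2|11⟩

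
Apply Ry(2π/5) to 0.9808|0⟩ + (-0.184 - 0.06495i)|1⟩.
(0.9016 + 0.03818i)|0⟩ + (0.4276 - 0.05255i)|1⟩

Ry(2π/5) = [[cos(θ/2), −sin(θ/2)], [sin(θ/2), cos(θ/2)]]; θ = 2π/5, cos(θ/2) ≈ 0.809017, sin(θ/2) ≈ 0.587785.
With a = amp(|0⟩) = 0.9808 and b = amp(|1⟩) = (-0.184 - 0.06495i):
new amp(|0⟩) = (0.809017)·a + (-0.587785)·b = (0.9016 + 0.03818i)
new amp(|1⟩) = (0.587785)·a + (0.809017)·b = (0.4276 - 0.05255i)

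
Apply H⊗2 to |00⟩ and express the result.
1/2|00⟩ + 1/2|01⟩ + 1/2|10⟩ + 1/2|11⟩

H⊗2 gives amp(|y⟩) = (1/2) Σ_x (−1)^(x·y) amp(|x⟩), where x·y is the number of positions in which both x and y have a 1.
|00⟩: (1)/2 = 1/2
|01⟩: (1)/2 = 1/2
|10⟩: (1)/2 = 1/2
|11⟩: (1)/2 = 1/2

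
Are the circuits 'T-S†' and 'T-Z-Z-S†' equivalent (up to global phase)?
Yes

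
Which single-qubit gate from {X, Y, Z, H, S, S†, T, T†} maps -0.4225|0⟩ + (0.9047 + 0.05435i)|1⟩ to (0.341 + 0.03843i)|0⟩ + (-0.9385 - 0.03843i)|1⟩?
H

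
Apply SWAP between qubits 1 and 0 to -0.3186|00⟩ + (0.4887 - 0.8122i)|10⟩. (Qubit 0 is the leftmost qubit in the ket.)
-0.3186|00⟩ + (0.4887 - 0.8122i)|01⟩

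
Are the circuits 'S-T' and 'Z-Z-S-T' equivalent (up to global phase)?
Yes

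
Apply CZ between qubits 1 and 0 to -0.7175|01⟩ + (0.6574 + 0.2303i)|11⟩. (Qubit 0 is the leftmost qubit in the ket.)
-0.7175|01⟩ + (-0.6574 - 0.2303i)|11⟩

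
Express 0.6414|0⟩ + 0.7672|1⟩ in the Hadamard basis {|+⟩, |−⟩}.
0.996|+⟩ - 0.08895|−⟩

With |ψ⟩ = α|0⟩ + β|1⟩, the Hadamard-basis coefficients are ⟨+|ψ⟩ = (α + β)/√2 and ⟨−|ψ⟩ = (α − β)/√2.
Here α = 0.6414, β = 0.7672: (α + β)/√2 = 0.996, (α − β)/√2 = -0.08895.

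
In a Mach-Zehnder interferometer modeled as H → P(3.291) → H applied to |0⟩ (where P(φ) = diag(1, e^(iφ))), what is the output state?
(0.00557 - 0.07443i)|0⟩ + (0.9944 + 0.07443i)|1⟩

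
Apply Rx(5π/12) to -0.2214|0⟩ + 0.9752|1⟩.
(-0.1756 - 0.5937i)|0⟩ + (0.7737 + 0.1348i)|1⟩

Rx(5π/12) = [[cos(θ/2), −i·sin(θ/2)], [−i·sin(θ/2), cos(θ/2)]]; θ = 5π/12, cos(θ/2) ≈ 0.793353, sin(θ/2) ≈ 0.608761.
With a = amp(|0⟩) = -0.2214 and b = amp(|1⟩) = 0.9752:
new amp(|0⟩) = (0.793353)·a + (-0.608761i)·b = (-0.1756 - 0.5937i)
new amp(|1⟩) = (-0.608761i)·a + (0.793353)·b = (0.7737 + 0.1348i)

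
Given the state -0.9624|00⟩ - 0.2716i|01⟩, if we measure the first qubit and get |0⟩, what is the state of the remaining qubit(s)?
-0.9624|0⟩ - 0.2716i|1⟩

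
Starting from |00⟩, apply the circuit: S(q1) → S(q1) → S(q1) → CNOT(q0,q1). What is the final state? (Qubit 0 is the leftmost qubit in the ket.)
|00⟩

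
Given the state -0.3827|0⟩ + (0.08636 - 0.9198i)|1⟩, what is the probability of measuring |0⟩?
0.1465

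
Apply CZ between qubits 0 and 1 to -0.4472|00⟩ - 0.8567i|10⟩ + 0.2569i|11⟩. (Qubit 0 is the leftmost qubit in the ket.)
-0.4472|00⟩ - 0.8567i|10⟩ - 0.2569i|11⟩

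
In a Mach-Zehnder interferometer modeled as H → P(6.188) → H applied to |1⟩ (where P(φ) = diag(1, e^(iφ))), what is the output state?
(0.002263 + 0.04752i)|0⟩ + (0.9977 - 0.04752i)|1⟩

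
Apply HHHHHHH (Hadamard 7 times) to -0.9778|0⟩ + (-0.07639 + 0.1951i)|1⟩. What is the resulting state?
(-0.7454 + 0.138i)|0⟩ + (-0.6374 - 0.138i)|1⟩

H² = I, so H^7 = H: a single Hadamard. With (a, b) = (-0.9778, (-0.07639 + 0.1951i)), H gives ((a + b)/√2, (a − b)/√2) = ((-0.7454 + 0.138i), (-0.6374 - 0.138i)).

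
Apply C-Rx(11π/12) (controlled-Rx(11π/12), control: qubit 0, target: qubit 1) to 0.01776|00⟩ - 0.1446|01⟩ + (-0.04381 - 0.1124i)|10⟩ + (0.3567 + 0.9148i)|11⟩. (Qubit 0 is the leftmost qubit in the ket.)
0.01776|00⟩ - 0.1446|01⟩ + (0.9013 - 0.3683i)|10⟩ + (-0.06488 + 0.1628i)|11⟩

C-Rx(11π/12) leaves the control-|0⟩ kets |00⟩, |01⟩ unchanged and applies Rx(11π/12) to qubit 1 on the control-|1⟩ pair (|10⟩, |11⟩).
Rx(11π/12) = [[cos(θ/2), −i·sin(θ/2)], [−i·sin(θ/2), cos(θ/2)]]; θ = 11π/12, cos(θ/2) ≈ 0.130526, sin(θ/2) ≈ 0.991445.
With a = amp(|10⟩) = (-0.04381 - 0.1124i) and b = amp(|11⟩) = (0.3567 + 0.9148i):
new amp(|10⟩) = (0.130526)·a + (-0.991445i)·b = (0.9013 - 0.3683i)
new amp(|11⟩) = (-0.991445i)·a + (0.130526)·b = (-0.06488 + 0.1628i)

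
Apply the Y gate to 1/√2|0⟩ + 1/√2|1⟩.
-(1/√2)i|0⟩ + (1/√2)i|1⟩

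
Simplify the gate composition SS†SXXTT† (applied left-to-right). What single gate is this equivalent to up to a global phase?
S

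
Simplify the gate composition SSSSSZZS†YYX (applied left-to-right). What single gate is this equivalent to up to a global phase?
X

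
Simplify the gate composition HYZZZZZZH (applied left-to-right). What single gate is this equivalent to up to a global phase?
Y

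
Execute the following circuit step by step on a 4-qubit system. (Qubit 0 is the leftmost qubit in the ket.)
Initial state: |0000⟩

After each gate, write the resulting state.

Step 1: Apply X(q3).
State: |0001⟩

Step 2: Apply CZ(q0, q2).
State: |0001⟩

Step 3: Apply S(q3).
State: i|0001⟩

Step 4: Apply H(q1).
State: (1/√2)i|0001⟩ + (1/√2)i|0101⟩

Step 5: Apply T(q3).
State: (-1/2 + (1/2)i)|0001⟩ + (-1/2 + (1/2)i)|0101⟩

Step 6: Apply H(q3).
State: (-1/√8 + (1/√8)i)|0000⟩ + (1/√8 - (1/√8)i)|0001⟩ + (-1/√8 + (1/√8)i)|0100⟩ + (1/√8 - (1/√8)i)|0101⟩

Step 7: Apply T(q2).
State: (-1/√8 + (1/√8)i)|0000⟩ + (1/√8 - (1/√8)i)|0001⟩ + (-1/√8 + (1/√8)i)|0100⟩ + (1/√8 - (1/√8)i)|0101⟩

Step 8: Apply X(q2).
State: (-1/√8 + (1/√8)i)|0010⟩ + (1/√8 - (1/√8)i)|0011⟩ + (-1/√8 + (1/√8)i)|0110⟩ + (1/√8 - (1/√8)i)|0111⟩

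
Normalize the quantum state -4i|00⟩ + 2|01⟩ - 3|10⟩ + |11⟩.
-0.7303i|00⟩ + 0.3651|01⟩ - 0.5477|10⟩ + 0.1826|11⟩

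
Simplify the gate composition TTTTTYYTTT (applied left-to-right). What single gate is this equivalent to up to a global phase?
I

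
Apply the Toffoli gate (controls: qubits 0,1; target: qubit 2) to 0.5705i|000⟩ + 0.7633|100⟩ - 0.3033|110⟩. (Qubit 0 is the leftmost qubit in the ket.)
0.5705i|000⟩ + 0.7633|100⟩ - 0.3033|111⟩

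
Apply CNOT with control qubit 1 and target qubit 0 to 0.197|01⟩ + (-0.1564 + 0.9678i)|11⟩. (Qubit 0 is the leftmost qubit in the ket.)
(-0.1564 + 0.9678i)|01⟩ + 0.197|11⟩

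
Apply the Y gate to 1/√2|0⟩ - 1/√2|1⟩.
(1/√2)i|0⟩ + (1/√2)i|1⟩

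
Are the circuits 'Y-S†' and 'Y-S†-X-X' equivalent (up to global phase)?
Yes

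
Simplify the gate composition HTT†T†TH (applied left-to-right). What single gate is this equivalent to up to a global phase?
I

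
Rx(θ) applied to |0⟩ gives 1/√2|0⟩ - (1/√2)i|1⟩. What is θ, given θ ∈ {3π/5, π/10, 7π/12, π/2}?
π/2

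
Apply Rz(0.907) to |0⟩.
(0.8989 - 0.4381i)|0⟩

Rz(0.907) = [[e^(−iθ/2), 0], [0, e^(iθ/2)]] with e^(±iθ/2) = cos(θ/2) ± i·sin(θ/2); θ = 0.907, cos(θ/2) ≈ 0.898919, sin(θ/2) ≈ 0.438114.
With a = amp(|0⟩) = 1 and b = amp(|1⟩) = 0:
new amp(|0⟩) = (0.898919 - 0.438114i)·a = (0.8989 - 0.4381i)
new amp(|1⟩) = (0.898919 + 0.438114i)·b = 0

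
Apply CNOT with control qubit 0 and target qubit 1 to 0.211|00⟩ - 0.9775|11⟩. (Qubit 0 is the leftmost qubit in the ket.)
0.211|00⟩ - 0.9775|10⟩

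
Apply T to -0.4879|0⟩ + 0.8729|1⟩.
-0.4879|0⟩ + (0.6172 + 0.6172i)|1⟩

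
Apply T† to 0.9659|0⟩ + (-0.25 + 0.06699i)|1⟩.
0.9659|0⟩ + (-0.1294 + 0.2241i)|1⟩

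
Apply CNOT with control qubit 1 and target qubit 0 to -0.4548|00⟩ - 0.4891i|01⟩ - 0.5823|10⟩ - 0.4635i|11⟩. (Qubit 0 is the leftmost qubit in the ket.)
-0.4548|00⟩ - 0.4635i|01⟩ - 0.5823|10⟩ - 0.4891i|11⟩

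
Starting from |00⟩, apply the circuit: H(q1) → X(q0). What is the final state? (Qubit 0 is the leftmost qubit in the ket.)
1/√2|10⟩ + 1/√2|11⟩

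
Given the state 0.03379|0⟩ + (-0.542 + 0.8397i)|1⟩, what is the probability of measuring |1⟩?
0.9989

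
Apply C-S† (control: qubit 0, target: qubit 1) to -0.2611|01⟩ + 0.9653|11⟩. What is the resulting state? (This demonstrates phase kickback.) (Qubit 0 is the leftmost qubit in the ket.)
-0.2611|01⟩ - 0.9653i|11⟩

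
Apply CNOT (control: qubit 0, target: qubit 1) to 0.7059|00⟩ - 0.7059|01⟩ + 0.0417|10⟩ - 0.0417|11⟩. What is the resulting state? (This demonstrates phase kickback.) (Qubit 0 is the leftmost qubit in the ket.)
0.7059|00⟩ - 0.7059|01⟩ - 0.0417|10⟩ + 0.0417|11⟩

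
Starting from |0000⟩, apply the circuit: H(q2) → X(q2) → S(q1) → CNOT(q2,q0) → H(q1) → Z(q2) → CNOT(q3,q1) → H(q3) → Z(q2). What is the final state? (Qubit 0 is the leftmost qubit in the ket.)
1/√8|0000⟩ + 1/√8|0001⟩ + 1/√8|0100⟩ + 1/√8|0101⟩ + 1/√8|1010⟩ + 1/√8|1011⟩ + 1/√8|1110⟩ + 1/√8|1111⟩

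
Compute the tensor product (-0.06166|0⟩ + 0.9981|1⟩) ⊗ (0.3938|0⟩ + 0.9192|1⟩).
-0.02428|00⟩ - 0.05668|01⟩ + 0.3931|10⟩ + 0.9175|11⟩

amp(|b₁b₂…⟩) = product of the factor amplitudes for bits b₁, b₂, …; only kets whose every factor amplitude is nonzero survive.
|00⟩: (-0.06166)(0.3938) = -0.02428
|01⟩: (-0.06166)(0.9192) = -0.05668
|10⟩: (0.9981)(0.3938) = 0.3931
|11⟩: (0.9981)(0.9192) = 0.9175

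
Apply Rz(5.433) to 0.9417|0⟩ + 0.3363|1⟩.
(-0.8579 - 0.3884i)|0⟩ + (-0.3064 + 0.1387i)|1⟩

Rz(5.433) = [[e^(−iθ/2), 0], [0, e^(iθ/2)]] with e^(±iθ/2) = cos(θ/2) ± i·sin(θ/2); θ = 5.433, cos(θ/2) ≈ -0.911001, sin(θ/2) ≈ 0.412405.
With a = amp(|0⟩) = 0.9417 and b = amp(|1⟩) = 0.3363:
new amp(|0⟩) = (-0.911001 - 0.412405i)·a = (-0.8579 - 0.3884i)
new amp(|1⟩) = (-0.911001 + 0.412405i)·b = (-0.3064 + 0.1387i)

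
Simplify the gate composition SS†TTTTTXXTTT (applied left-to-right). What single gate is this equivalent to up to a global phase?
I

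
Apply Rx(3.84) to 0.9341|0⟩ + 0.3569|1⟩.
(-0.3196 - 0.3354i)|0⟩ + (-0.1221 - 0.8777i)|1⟩

Rx(3.84) = [[cos(θ/2), −i·sin(θ/2)], [−i·sin(θ/2), cos(θ/2)]]; θ = 3.84, cos(θ/2) ≈ -0.34215, sin(θ/2) ≈ 0.939645.
With a = amp(|0⟩) = 0.9341 and b = amp(|1⟩) = 0.3569:
new amp(|0⟩) = (-0.34215)·a + (-0.939645i)·b = (-0.3196 - 0.3354i)
new amp(|1⟩) = (-0.939645i)·a + (-0.34215)·b = (-0.1221 - 0.8777i)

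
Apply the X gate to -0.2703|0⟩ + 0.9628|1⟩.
0.9628|0⟩ - 0.2703|1⟩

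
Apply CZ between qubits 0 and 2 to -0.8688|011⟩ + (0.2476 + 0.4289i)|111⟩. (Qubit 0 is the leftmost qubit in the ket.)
-0.8688|011⟩ + (-0.2476 - 0.4289i)|111⟩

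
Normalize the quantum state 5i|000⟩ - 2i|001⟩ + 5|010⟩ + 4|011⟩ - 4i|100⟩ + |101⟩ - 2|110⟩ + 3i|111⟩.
(1/2)i|000⟩ - 0.2i|001⟩ + 1/2|010⟩ + 0.4|011⟩ - 0.4i|100⟩ + 0.1|101⟩ - 0.2|110⟩ + 0.3i|111⟩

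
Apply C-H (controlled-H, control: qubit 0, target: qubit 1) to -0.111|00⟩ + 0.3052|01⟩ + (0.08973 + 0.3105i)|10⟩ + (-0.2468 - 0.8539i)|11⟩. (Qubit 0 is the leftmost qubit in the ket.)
-0.111|00⟩ + 0.3052|01⟩ + (-0.1111 - 0.3842i)|10⟩ + (0.238 + 0.8234i)|11⟩

C-H leaves the control-|0⟩ kets |00⟩, |01⟩ unchanged and applies H to qubit 1 on the control-|1⟩ pair (|10⟩, |11⟩).
H = [[1/√2, 1/√2], [1/√2, -1/√2]].
With a = amp(|10⟩) = (0.08973 + 0.3105i) and b = amp(|11⟩) = (-0.2468 - 0.8539i):
new amp(|10⟩) = (1/√2)·a + (1/√2)·b = (-0.1111 - 0.3842i)
new amp(|11⟩) = (1/√2)·a + (-1/√2)·b = (0.238 + 0.8234i)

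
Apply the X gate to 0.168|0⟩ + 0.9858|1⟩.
0.9858|0⟩ + 0.168|1⟩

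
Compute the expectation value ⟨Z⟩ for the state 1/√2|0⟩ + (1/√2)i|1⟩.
0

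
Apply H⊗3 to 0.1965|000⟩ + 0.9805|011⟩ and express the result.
0.4161|000⟩ - 0.2772|001⟩ - 0.2772|010⟩ + 0.4161|011⟩ + 0.4161|100⟩ - 0.2772|101⟩ - 0.2772|110⟩ + 0.4161|111⟩

H⊗3 gives amp(|y⟩) = (1/2√2) Σ_x (−1)^(x·y) amp(|x⟩), where x·y is the number of positions in which both x and y have a 1.
|000⟩: (0.1965 + 0.9805)/(2√2) = 0.4161
|001⟩: (0.1965 - 0.9805)/(2√2) = -0.2772
|010⟩: (0.1965 - 0.9805)/(2√2) = -0.2772
|011⟩: (0.1965 + 0.9805)/(2√2) = 0.4161
|100⟩: (0.1965 + 0.9805)/(2√2) = 0.4161
|101⟩: (0.1965 - 0.9805)/(2√2) = -0.2772
|110⟩: (0.1965 - 0.9805)/(2√2) = -0.2772
|111⟩: (0.1965 + 0.9805)/(2√2) = 0.4161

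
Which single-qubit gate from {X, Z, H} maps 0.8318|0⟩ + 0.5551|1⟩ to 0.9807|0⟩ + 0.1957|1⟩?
H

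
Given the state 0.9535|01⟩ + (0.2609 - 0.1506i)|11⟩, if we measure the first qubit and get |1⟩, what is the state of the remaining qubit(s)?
(0.8661 - 0.4999i)|1⟩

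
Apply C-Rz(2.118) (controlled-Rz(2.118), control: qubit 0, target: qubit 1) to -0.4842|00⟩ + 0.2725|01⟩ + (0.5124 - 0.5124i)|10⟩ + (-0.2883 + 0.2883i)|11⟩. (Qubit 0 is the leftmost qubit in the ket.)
-0.4842|00⟩ + 0.2725|01⟩ + (-0.1958 - 0.6977i)|10⟩ + (-0.3926 - 0.1102i)|11⟩

C-Rz(2.118) leaves the control-|0⟩ kets |00⟩, |01⟩ unchanged and applies Rz(2.118) to qubit 1 on the control-|1⟩ pair (|10⟩, |11⟩).
Rz(2.118) = [[e^(−iθ/2), 0], [0, e^(iθ/2)]] with e^(±iθ/2) = cos(θ/2) ± i·sin(θ/2); θ = 2.118, cos(θ/2) ≈ 0.489744, sin(θ/2) ≈ 0.871866.
With a = amp(|10⟩) = (0.5124 - 0.5124i) and b = amp(|11⟩) = (-0.2883 + 0.2883i):
new amp(|10⟩) = (0.489744 - 0.871866i)·a = (-0.1958 - 0.6977i)
new amp(|11⟩) = (0.489744 + 0.871866i)·b = (-0.3926 - 0.1102i)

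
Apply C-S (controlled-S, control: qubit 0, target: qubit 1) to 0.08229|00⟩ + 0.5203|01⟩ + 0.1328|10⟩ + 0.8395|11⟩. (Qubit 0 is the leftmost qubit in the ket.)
0.08229|00⟩ + 0.5203|01⟩ + 0.1328|10⟩ + 0.8395i|11⟩

C-S leaves the control-|0⟩ kets |00⟩, |01⟩ unchanged and applies S to qubit 1 on the control-|1⟩ pair (|10⟩, |11⟩).
S = [[1, 0], [0, i]].
With a = amp(|10⟩) = 0.1328 and b = amp(|11⟩) = 0.8395:
new amp(|10⟩) = (1)·a = 0.1328
new amp(|11⟩) = (i)·b = 0.8395i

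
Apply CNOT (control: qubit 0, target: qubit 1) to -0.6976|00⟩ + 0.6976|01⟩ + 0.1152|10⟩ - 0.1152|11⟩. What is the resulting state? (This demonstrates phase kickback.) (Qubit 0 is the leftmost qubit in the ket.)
-0.6976|00⟩ + 0.6976|01⟩ - 0.1152|10⟩ + 0.1152|11⟩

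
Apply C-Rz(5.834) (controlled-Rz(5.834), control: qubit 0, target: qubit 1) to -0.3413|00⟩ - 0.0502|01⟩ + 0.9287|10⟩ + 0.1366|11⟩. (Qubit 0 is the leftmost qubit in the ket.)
-0.3413|00⟩ - 0.0502|01⟩ + (-0.9054 - 0.2068i)|10⟩ + (-0.1332 + 0.03042i)|11⟩

C-Rz(5.834) leaves the control-|0⟩ kets |00⟩, |01⟩ unchanged and applies Rz(5.834) to qubit 1 on the control-|1⟩ pair (|10⟩, |11⟩).
Rz(5.834) = [[e^(−iθ/2), 0], [0, e^(iθ/2)]] with e^(±iθ/2) = cos(θ/2) ± i·sin(θ/2); θ = 5.834, cos(θ/2) ≈ -0.974885, sin(θ/2) ≈ 0.222709.
With a = amp(|10⟩) = 0.9287 and b = amp(|11⟩) = 0.1366:
new amp(|10⟩) = (-0.974885 - 0.222709i)·a = (-0.9054 - 0.2068i)
new amp(|11⟩) = (-0.974885 + 0.222709i)·b = (-0.1332 + 0.03042i)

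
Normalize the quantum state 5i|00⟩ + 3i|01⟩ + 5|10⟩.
0.6509i|00⟩ + 0.3906i|01⟩ + 0.6509|10⟩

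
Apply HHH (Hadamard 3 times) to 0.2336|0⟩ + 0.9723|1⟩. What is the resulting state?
0.8527|0⟩ - 0.5223|1⟩

H² = I, so H^3 = H: a single Hadamard. With (a, b) = (0.2336, 0.9723), H gives ((a + b)/√2, (a − b)/√2) = (0.8527, -0.5223).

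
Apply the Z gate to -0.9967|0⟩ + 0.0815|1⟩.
-0.9967|0⟩ - 0.0815|1⟩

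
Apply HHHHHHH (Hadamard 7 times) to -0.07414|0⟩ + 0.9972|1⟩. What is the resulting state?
0.6527|0⟩ - 0.7576|1⟩

H² = I, so H^7 = H: a single Hadamard. With (a, b) = (-0.07414, 0.9972), H gives ((a + b)/√2, (a − b)/√2) = (0.6527, -0.7576).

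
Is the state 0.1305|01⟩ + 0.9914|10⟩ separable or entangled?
Entangled

Writing the state as a|00⟩ + b|01⟩ + c|10⟩ + d|11⟩, it is a product state iff ad − bc = 0.
Here (a, b, c, d) = (0, 0.1305, 0.9914, 0): ad − bc = (0)(0) − (0.1305)(0.9914) = -0.1294 ≠ 0, so the state is entangled.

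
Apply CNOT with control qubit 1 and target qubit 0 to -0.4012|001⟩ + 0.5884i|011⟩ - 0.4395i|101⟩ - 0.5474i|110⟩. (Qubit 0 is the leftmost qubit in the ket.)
-0.4012|001⟩ - 0.5474i|010⟩ - 0.4395i|101⟩ + 0.5884i|111⟩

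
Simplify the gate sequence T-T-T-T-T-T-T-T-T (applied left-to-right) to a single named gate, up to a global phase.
T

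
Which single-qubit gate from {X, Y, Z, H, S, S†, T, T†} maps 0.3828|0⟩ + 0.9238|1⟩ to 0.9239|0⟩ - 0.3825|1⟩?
H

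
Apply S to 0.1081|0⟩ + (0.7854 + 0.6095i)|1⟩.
0.1081|0⟩ + (-0.6095 + 0.7854i)|1⟩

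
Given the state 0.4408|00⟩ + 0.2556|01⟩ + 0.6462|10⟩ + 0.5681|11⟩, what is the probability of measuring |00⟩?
0.1943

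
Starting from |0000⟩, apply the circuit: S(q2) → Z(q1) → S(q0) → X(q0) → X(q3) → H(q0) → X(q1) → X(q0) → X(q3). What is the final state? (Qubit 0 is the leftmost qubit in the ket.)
-1/√2|0100⟩ + 1/√2|1100⟩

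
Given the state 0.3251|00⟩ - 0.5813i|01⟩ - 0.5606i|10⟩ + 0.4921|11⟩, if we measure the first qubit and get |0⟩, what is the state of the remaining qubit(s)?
0.4881|0⟩ - 0.8728i|1⟩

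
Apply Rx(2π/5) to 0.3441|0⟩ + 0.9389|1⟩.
(0.2784 - 0.5519i)|0⟩ + (0.7596 - 0.2023i)|1⟩

Rx(2π/5) = [[cos(θ/2), −i·sin(θ/2)], [−i·sin(θ/2), cos(θ/2)]]; θ = 2π/5, cos(θ/2) ≈ 0.809017, sin(θ/2) ≈ 0.587785.
With a = amp(|0⟩) = 0.3441 and b = amp(|1⟩) = 0.9389:
new amp(|0⟩) = (0.809017)·a + (-0.587785i)·b = (0.2784 - 0.5519i)
new amp(|1⟩) = (-0.587785i)·a + (0.809017)·b = (0.7596 - 0.2023i)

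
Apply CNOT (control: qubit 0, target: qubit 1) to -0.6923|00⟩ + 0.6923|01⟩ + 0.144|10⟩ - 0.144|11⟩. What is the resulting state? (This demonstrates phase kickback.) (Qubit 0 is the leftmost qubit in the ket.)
-0.6923|00⟩ + 0.6923|01⟩ - 0.144|10⟩ + 0.144|11⟩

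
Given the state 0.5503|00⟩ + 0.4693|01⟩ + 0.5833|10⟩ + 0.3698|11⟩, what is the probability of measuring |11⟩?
0.1368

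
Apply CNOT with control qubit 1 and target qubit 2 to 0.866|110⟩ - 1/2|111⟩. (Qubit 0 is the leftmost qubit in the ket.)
-1/2|110⟩ + 0.866|111⟩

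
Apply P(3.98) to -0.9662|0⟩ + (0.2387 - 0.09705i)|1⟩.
-0.9662|0⟩ + (-0.2318 - 0.1126i)|1⟩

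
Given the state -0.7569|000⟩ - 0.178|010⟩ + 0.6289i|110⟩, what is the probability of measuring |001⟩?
0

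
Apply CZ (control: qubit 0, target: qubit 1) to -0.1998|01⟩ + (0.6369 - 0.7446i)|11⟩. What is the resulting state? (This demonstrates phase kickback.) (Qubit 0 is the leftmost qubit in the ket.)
-0.1998|01⟩ + (-0.6369 + 0.7446i)|11⟩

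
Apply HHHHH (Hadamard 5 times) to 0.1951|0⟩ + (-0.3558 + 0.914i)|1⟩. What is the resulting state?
(-0.1136 + 0.6463i)|0⟩ + (0.3895 - 0.6463i)|1⟩

H² = I, so H^5 = H: a single Hadamard. With (a, b) = (0.1951, (-0.3558 + 0.914i)), H gives ((a + b)/√2, (a − b)/√2) = ((-0.1136 + 0.6463i), (0.3895 - 0.6463i)).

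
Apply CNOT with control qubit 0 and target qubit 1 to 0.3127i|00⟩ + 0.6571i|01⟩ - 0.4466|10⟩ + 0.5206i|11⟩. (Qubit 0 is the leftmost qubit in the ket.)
0.3127i|00⟩ + 0.6571i|01⟩ + 0.5206i|10⟩ - 0.4466|11⟩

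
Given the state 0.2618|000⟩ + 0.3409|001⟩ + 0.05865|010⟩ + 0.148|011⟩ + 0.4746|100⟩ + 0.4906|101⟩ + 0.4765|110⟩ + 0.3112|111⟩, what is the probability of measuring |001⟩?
0.1162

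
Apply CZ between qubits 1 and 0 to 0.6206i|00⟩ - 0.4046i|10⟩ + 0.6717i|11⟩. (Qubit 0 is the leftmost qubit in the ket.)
0.6206i|00⟩ - 0.4046i|10⟩ - 0.6717i|11⟩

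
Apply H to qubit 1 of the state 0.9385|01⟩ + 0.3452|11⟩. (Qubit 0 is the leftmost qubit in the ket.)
0.6636|00⟩ - 0.6636|01⟩ + 0.2441|10⟩ - 0.2441|11⟩

H on qubit 1 mixes each pair of kets that differ only in qubit 1: amplitudes (a, b) of (|…0…⟩, |…1…⟩) become ((a + b)/√2, (a − b)/√2). Kets absent from the input have amplitude 0.
(|00⟩, |01⟩): (a, b) = (0, 0.9385) → (0.6636, -0.6636)
(|10⟩, |11⟩): (a, b) = (0, 0.3452) → (0.2441, -0.2441)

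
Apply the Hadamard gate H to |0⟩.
1/√2|0⟩ + 1/√2|1⟩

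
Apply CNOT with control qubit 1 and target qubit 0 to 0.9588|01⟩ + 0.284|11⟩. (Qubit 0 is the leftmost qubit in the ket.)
0.284|01⟩ + 0.9588|11⟩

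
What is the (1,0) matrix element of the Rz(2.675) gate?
0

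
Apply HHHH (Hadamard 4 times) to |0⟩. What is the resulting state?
|0⟩

H² = I, so an even number of Hadamards cancels: H^4 = I and the state is unchanged.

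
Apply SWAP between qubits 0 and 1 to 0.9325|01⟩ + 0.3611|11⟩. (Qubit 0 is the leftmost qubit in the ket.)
0.9325|10⟩ + 0.3611|11⟩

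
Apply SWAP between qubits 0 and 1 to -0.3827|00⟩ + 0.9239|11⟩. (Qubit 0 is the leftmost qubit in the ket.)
-0.3827|00⟩ + 0.9239|11⟩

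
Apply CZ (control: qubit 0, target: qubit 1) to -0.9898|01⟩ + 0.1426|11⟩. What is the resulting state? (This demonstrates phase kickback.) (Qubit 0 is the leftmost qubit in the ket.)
-0.9898|01⟩ - 0.1426|11⟩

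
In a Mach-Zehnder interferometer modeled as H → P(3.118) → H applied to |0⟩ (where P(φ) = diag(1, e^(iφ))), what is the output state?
(0.0001391 + 0.0118i)|0⟩ + (0.9999 - 0.0118i)|1⟩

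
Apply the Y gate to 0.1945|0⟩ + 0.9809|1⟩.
-0.9809i|0⟩ + 0.1945i|1⟩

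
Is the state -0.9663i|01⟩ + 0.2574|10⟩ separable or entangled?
Entangled

Writing the state as a|00⟩ + b|01⟩ + c|10⟩ + d|11⟩, it is a product state iff ad − bc = 0.
Here (a, b, c, d) = (0, -0.9663i, 0.2574, 0): ad − bc = (0)(0) − (-0.9663i)(0.2574) = 0.2487i ≠ 0, so the state is entangled.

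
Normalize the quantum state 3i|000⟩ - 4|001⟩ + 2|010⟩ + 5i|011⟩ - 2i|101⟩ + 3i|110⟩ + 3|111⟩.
0.3441i|000⟩ - 0.4588|001⟩ + 0.2294|010⟩ + 0.5735i|011⟩ - 0.2294i|101⟩ + 0.3441i|110⟩ + 0.3441|111⟩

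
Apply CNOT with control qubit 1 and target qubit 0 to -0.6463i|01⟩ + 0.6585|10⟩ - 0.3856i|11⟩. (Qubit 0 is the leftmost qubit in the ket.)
-0.3856i|01⟩ + 0.6585|10⟩ - 0.6463i|11⟩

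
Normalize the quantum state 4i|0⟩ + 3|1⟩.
0.8i|0⟩ + 0.6|1⟩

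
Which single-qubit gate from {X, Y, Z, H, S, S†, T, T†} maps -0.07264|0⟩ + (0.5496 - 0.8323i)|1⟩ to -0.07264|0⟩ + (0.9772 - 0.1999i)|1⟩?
T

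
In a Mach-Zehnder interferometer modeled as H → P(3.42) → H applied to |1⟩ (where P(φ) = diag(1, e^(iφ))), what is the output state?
(0.9807 + 0.1374i)|0⟩ + (0.01925 - 0.1374i)|1⟩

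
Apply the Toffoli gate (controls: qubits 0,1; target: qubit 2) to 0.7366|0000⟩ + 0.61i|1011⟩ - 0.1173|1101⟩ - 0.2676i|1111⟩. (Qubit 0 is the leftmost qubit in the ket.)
0.7366|0000⟩ + 0.61i|1011⟩ - 0.2676i|1101⟩ - 0.1173|1111⟩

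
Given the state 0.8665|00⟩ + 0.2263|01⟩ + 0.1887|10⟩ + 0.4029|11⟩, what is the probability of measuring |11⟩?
0.1623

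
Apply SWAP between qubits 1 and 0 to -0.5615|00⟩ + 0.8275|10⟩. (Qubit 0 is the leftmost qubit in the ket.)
-0.5615|00⟩ + 0.8275|01⟩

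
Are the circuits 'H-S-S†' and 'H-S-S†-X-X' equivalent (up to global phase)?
Yes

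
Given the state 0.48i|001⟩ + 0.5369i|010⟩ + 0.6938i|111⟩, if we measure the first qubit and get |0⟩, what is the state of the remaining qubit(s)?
0.6665i|01⟩ + 0.7455i|10⟩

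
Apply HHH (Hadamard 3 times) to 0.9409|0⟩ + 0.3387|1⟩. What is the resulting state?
0.9048|0⟩ + 0.4258|1⟩

H² = I, so H^3 = H: a single Hadamard. With (a, b) = (0.9409, 0.3387), H gives ((a + b)/√2, (a − b)/√2) = (0.9048, 0.4258).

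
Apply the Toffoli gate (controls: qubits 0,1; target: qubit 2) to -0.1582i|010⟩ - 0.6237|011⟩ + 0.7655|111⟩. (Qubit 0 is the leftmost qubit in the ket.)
-0.1582i|010⟩ - 0.6237|011⟩ + 0.7655|110⟩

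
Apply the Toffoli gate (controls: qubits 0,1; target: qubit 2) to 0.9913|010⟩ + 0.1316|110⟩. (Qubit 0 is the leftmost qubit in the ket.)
0.9913|010⟩ + 0.1316|111⟩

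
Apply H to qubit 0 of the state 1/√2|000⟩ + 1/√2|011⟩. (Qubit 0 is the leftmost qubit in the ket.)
1/2|000⟩ + 1/2|011⟩ + 1/2|100⟩ + 1/2|111⟩

H on qubit 0 mixes each pair of kets that differ only in qubit 0: amplitudes (a, b) of (|…0…⟩, |…1…⟩) become ((a + b)/√2, (a − b)/√2). Kets absent from the input have amplitude 0.
(|000⟩, |100⟩): (a, b) = (1/√2, 0) → (1/2, 1/2)
(|011⟩, |111⟩): (a, b) = (1/√2, 0) → (1/2, 1/2)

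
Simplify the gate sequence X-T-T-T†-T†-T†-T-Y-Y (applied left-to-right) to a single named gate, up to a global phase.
X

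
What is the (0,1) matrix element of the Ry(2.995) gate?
-0.9973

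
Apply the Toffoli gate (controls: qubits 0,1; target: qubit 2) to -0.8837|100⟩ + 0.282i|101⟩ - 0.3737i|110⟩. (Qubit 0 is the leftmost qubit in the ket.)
-0.8837|100⟩ + 0.282i|101⟩ - 0.3737i|111⟩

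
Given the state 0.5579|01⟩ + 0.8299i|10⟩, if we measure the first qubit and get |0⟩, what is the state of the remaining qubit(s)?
|1⟩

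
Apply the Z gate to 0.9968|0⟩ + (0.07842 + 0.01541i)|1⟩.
0.9968|0⟩ + (-0.07842 - 0.01541i)|1⟩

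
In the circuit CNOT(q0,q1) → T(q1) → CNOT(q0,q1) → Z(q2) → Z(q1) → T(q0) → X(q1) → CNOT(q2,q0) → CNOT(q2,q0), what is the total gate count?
9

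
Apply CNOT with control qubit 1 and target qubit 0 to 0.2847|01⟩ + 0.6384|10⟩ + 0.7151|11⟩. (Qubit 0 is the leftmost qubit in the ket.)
0.7151|01⟩ + 0.6384|10⟩ + 0.2847|11⟩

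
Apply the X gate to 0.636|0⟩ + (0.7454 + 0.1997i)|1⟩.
(0.7454 + 0.1997i)|0⟩ + 0.636|1⟩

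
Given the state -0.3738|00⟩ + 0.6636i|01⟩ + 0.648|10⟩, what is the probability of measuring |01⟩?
0.4404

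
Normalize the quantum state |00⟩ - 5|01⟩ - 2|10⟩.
0.1826|00⟩ - 0.9129|01⟩ - 0.3651|10⟩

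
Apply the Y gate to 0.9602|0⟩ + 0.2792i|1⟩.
0.2792|0⟩ + 0.9602i|1⟩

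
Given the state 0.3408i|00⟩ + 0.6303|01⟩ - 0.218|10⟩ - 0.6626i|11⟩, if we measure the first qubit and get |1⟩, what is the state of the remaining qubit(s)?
-0.3125|0⟩ - 0.9499i|1⟩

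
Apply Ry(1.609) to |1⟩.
-0.7205|0⟩ + 0.6935|1⟩

Ry(1.609) = [[cos(θ/2), −sin(θ/2)], [sin(θ/2), cos(θ/2)]]; θ = 1.609, cos(θ/2) ≈ 0.693472, sin(θ/2) ≈ 0.720484.
With a = amp(|0⟩) = 0 and b = amp(|1⟩) = 1:
new amp(|0⟩) = (0.693472)·a + (-0.720484)·b = -0.7205
new amp(|1⟩) = (0.720484)·a + (0.693472)·b = 0.6935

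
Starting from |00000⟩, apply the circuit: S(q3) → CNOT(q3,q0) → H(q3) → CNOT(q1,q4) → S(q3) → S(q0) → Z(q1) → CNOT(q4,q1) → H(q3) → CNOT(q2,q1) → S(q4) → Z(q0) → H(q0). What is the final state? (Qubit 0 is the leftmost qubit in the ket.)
(1/√8 + (1/√8)i)|00000⟩ + (1/√8 - (1/√8)i)|00010⟩ + (1/√8 + (1/√8)i)|10000⟩ + (1/√8 - (1/√8)i)|10010⟩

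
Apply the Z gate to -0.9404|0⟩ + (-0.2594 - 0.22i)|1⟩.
-0.9404|0⟩ + (0.2594 + 0.22i)|1⟩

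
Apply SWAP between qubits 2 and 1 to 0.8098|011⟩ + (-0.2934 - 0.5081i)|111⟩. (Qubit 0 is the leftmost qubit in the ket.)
0.8098|011⟩ + (-0.2934 - 0.5081i)|111⟩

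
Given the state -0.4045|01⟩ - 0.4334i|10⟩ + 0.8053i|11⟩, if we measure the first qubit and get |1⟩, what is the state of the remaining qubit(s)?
-0.4739i|0⟩ + 0.8806i|1⟩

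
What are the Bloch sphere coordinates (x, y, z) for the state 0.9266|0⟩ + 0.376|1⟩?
(0.6968, 0, 0.7172)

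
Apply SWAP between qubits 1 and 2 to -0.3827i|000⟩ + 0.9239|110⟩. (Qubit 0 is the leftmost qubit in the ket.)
-0.3827i|000⟩ + 0.9239|101⟩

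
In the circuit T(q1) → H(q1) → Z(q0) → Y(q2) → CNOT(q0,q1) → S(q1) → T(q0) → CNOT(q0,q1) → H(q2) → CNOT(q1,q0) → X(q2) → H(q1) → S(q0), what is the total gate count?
13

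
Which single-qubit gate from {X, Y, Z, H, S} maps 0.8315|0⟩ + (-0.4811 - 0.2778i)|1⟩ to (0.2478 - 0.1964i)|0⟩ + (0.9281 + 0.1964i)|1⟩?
H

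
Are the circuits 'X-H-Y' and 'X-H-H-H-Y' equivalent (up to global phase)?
Yes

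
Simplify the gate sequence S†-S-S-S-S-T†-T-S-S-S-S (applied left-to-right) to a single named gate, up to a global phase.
S†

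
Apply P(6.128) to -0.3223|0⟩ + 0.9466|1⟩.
-0.3223|0⟩ + (0.9352 - 0.1463i)|1⟩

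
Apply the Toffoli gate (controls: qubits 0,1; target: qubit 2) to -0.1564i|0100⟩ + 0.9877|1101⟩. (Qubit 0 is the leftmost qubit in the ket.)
-0.1564i|0100⟩ + 0.9877|1111⟩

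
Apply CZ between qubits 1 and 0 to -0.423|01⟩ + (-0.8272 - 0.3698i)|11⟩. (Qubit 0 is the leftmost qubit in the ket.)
-0.423|01⟩ + (0.8272 + 0.3698i)|11⟩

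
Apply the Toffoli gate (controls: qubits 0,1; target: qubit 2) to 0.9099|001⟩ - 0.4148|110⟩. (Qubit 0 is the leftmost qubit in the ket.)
0.9099|001⟩ - 0.4148|111⟩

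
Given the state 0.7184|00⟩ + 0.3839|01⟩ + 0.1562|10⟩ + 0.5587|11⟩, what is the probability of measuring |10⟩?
0.0244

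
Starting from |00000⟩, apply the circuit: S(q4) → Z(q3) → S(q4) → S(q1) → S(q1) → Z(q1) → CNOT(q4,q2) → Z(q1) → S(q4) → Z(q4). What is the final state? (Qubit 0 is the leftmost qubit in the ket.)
|00000⟩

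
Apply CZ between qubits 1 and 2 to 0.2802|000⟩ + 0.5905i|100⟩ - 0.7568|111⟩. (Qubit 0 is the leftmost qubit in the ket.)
0.2802|000⟩ + 0.5905i|100⟩ + 0.7568|111⟩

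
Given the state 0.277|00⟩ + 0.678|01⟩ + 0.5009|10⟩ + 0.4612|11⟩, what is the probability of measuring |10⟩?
0.2509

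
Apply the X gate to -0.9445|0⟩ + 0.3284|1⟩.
0.3284|0⟩ - 0.9445|1⟩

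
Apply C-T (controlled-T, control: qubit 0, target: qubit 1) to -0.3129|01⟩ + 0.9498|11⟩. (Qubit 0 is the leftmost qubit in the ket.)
-0.3129|01⟩ + (0.6716 + 0.6716i)|11⟩

C-T leaves the control-|0⟩ kets |00⟩, |01⟩ unchanged and applies T to qubit 1 on the control-|1⟩ pair (|10⟩, |11⟩).
T = [[1, 0], [0, (1/√2 + (1/√2)i)]].
With a = amp(|10⟩) = 0 and b = amp(|11⟩) = 0.9498:
new amp(|10⟩) = (1)·a = 0
new amp(|11⟩) = (1/√2 + (1/√2)i)·b = (0.6716 + 0.6716i)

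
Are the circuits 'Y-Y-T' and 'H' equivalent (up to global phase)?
No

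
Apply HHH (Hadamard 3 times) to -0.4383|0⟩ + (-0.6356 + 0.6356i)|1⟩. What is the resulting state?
(-0.7594 + 0.4494i)|0⟩ + (0.1395 - 0.4494i)|1⟩

H² = I, so H^3 = H: a single Hadamard. With (a, b) = (-0.4383, (-0.6356 + 0.6356i)), H gives ((a + b)/√2, (a − b)/√2) = ((-0.7594 + 0.4494i), (0.1395 - 0.4494i)).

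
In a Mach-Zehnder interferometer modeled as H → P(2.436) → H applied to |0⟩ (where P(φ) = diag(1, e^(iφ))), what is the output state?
(0.1194 + 0.3242i)|0⟩ + (0.8806 - 0.3242i)|1⟩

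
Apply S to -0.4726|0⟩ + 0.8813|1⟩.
-0.4726|0⟩ + 0.8813i|1⟩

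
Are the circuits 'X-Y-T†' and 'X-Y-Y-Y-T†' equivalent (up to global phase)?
Yes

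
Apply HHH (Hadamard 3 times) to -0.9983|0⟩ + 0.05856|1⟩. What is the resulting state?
-0.6645|0⟩ - 0.7473|1⟩

H² = I, so H^3 = H: a single Hadamard. With (a, b) = (-0.9983, 0.05856), H gives ((a + b)/√2, (a − b)/√2) = (-0.6645, -0.7473).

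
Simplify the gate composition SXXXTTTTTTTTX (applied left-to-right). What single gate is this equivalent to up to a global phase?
S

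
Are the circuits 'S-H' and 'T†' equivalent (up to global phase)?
No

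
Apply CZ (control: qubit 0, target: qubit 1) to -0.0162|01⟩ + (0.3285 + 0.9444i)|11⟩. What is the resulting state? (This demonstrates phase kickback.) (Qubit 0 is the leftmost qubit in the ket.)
-0.0162|01⟩ + (-0.3285 - 0.9444i)|11⟩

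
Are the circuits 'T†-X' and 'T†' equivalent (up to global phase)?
No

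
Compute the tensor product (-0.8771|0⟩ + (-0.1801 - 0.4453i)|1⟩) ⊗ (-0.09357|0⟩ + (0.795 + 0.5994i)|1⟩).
0.08207|00⟩ + (-0.6973 - 0.5257i)|01⟩ + (0.01685 + 0.04167i)|10⟩ + (0.1237 - 0.462i)|11⟩

amp(|b₁b₂…⟩) = product of the factor amplitudes for bits b₁, b₂, …; only kets whose every factor amplitude is nonzero survive.
|00⟩: (-0.8771)(-0.09357) = 0.08207
|01⟩: (-0.8771)(0.795 + 0.5994i) = (-0.6973 - 0.5257i)
|10⟩: (-0.1801 - 0.4453i)(-0.09357) = (0.01685 + 0.04167i)
|11⟩: (-0.1801 - 0.4453i)(0.795 + 0.5994i) = (0.1237 - 0.462i)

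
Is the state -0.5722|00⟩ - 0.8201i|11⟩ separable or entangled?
Entangled

Writing the state as a|00⟩ + b|01⟩ + c|10⟩ + d|11⟩, it is a product state iff ad − bc = 0.
Here (a, b, c, d) = (-0.5722, 0, 0, -0.8201i): ad − bc = (-0.5722)(-0.8201i) − (0)(0) = 0.4693i ≠ 0, so the state is entangled.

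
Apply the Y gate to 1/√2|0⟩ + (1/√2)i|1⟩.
1/√2|0⟩ + (1/√2)i|1⟩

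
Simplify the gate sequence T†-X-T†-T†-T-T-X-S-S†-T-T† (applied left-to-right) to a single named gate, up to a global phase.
T†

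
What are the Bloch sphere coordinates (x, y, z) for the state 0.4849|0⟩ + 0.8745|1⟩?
(0.8481, 0, -0.5296)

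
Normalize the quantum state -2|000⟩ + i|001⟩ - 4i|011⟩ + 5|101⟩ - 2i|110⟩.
-0.2828|000⟩ + 0.1414i|001⟩ - 0.5657i|011⟩ + 1/√2|101⟩ - 0.2828i|110⟩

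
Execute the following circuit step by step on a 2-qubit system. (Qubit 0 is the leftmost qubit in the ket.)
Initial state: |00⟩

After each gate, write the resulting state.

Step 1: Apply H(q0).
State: 1/√2|00⟩ + 1/√2|10⟩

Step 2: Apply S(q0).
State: 1/√2|00⟩ + (1/√2)i|10⟩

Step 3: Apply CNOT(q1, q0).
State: 1/√2|00⟩ + (1/√2)i|10⟩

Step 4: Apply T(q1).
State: 1/√2|00⟩ + (1/√2)i|10⟩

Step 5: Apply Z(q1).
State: 1/√2|00⟩ + (1/√2)i|10⟩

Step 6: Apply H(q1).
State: 1/2|00⟩ + 1/2|01⟩ + (1/2)i|10⟩ + (1/2)i|11⟩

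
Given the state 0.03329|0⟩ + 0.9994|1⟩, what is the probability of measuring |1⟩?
0.9988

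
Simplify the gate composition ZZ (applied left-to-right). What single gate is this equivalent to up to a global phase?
I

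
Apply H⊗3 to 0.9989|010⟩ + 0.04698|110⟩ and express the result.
0.3698|000⟩ + 0.3698|001⟩ - 0.3698|010⟩ - 0.3698|011⟩ + 0.3366|100⟩ + 0.3366|101⟩ - 0.3366|110⟩ - 0.3366|111⟩

H⊗3 gives amp(|y⟩) = (1/2√2) Σ_x (−1)^(x·y) amp(|x⟩), where x·y is the number of positions in which both x and y have a 1.
|000⟩: (0.9989 + 0.04698)/(2√2) = 0.3698
|001⟩: (0.9989 + 0.04698)/(2√2) = 0.3698
|010⟩: (-0.9989 - 0.04698)/(2√2) = -0.3698
|011⟩: (-0.9989 - 0.04698)/(2√2) = -0.3698
|100⟩: (0.9989 - 0.04698)/(2√2) = 0.3366
|101⟩: (0.9989 - 0.04698)/(2√2) = 0.3366
|110⟩: (-0.9989 + 0.04698)/(2√2) = -0.3366
|111⟩: (-0.9989 + 0.04698)/(2√2) = -0.3366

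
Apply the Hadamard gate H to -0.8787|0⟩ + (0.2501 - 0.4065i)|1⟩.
(-0.4445 - 0.2874i)|0⟩ + (-0.7982 + 0.2874i)|1⟩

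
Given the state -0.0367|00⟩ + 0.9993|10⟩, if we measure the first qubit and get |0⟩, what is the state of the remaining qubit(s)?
-|0⟩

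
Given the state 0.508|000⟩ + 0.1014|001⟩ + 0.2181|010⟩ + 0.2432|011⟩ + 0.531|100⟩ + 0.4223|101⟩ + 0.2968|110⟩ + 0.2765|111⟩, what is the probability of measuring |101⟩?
0.1783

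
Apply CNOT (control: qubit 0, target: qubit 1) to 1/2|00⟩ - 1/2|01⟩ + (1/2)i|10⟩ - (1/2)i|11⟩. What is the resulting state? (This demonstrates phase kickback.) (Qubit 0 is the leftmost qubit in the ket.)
1/2|00⟩ - 1/2|01⟩ - (1/2)i|10⟩ + (1/2)i|11⟩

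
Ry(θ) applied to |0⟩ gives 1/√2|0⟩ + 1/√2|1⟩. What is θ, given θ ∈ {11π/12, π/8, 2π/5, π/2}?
π/2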